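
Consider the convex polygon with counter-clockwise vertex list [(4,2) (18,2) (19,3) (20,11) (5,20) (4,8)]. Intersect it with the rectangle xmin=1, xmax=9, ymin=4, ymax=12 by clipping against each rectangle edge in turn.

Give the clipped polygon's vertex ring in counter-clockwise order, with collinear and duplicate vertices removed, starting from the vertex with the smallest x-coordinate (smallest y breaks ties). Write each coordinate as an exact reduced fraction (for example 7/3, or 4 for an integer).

1. After x ≥ 1: [(4,2) (18,2) (19,3) (20,11) (5,20) (4,8)]
2. After x ≤ 9: [(4,2) (9,2) (9,88/5) (5,20) (4,8)]
3. After y ≥ 4: [(4,4) (9,4) (9,88/5) (5,20) (4,8)]
4. After y ≤ 12: [(4,4) (9,4) (9,12) (13/3,12) (4,8)]
5. Canonical ring: [(4,4) (9,4) (9,12) (13/3,12) (4,8)]

Clipped polygon: [(4,4) (9,4) (9,12) (13/3,12) (4,8)]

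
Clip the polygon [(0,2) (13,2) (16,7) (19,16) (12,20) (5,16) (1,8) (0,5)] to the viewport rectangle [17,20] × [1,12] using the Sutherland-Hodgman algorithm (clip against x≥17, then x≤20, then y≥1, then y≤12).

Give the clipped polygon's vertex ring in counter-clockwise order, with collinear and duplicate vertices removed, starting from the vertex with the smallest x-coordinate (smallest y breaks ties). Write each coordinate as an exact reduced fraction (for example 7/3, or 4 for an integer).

1. After x ≥ 17: [(17,10) (19,16) (17,120/7)]
2. After x ≤ 20: [(17,10) (19,16) (17,120/7)]
3. After y ≥ 1: [(17,10) (19,16) (17,120/7)]
4. After y ≤ 12: [(17,12) (17,10) (53/3,12)]
5. Canonical ring: [(17,10) (53/3,12) (17,12)]

Clipped polygon: [(17,10) (53/3,12) (17,12)]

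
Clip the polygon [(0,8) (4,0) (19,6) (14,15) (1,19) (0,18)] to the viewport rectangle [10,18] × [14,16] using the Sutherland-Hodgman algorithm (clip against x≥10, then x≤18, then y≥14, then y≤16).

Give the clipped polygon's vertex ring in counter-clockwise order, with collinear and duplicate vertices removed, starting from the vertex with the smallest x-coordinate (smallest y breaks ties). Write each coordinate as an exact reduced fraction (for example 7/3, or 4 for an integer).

1. After x ≥ 10: [(10,12/5) (19,6) (14,15) (10,211/13)]
2. After x ≤ 18: [(10,12/5) (18,28/5) (18,39/5) (14,15) (10,211/13)]
3. After y ≥ 14: [(10,14) (131/9,14) (14,15) (10,211/13)]
4. After y ≤ 16: [(10,16) (10,14) (131/9,14) (14,15) (43/4,16)]
5. Canonical ring: [(10,14) (131/9,14) (14,15) (43/4,16) (10,16)]

Clipped polygon: [(10,14) (131/9,14) (14,15) (43/4,16) (10,16)]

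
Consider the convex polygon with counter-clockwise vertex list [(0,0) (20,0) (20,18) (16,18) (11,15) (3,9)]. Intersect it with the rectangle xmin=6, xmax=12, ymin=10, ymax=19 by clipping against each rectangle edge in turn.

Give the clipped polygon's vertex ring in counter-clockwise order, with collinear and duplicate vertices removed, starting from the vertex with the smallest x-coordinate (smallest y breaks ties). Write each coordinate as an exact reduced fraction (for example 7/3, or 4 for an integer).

1. After x ≥ 6: [(6,0) (20,0) (20,18) (16,18) (11,15) (6,45/4)]
2. After x ≤ 12: [(6,0) (12,0) (12,78/5) (11,15) (6,45/4)]
3. After y ≥ 10: [(6,10) (12,10) (12,78/5) (11,15) (6,45/4)]
4. After y ≤ 19: [(6,10) (12,10) (12,78/5) (11,15) (6,45/4)]
5. Canonical ring: [(6,10) (12,10) (12,78/5) (11,15) (6,45/4)]

Clipped polygon: [(6,10) (12,10) (12,78/5) (11,15) (6,45/4)]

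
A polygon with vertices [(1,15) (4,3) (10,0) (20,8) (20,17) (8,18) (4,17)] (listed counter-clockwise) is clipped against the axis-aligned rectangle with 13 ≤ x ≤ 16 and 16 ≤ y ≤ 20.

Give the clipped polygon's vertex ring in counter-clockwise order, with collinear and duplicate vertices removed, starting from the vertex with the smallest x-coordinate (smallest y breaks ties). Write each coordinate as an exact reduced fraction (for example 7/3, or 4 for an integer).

Clipped polygon: [(13,16) (16,16) (16,52/3) (13,211/12)]

1. After x ≥ 13: [(13,12/5) (20,8) (20,17) (13,211/12)]
2. After x ≤ 16: [(13,12/5) (16,24/5) (16,52/3) (13,211/12)]
3. After y ≥ 16: [(13,16) (16,16) (16,52/3) (13,211/12)]
4. After y ≤ 20: [(13,16) (16,16) (16,52/3) (13,211/12)]
5. Canonical ring: [(13,16) (16,16) (16,52/3) (13,211/12)]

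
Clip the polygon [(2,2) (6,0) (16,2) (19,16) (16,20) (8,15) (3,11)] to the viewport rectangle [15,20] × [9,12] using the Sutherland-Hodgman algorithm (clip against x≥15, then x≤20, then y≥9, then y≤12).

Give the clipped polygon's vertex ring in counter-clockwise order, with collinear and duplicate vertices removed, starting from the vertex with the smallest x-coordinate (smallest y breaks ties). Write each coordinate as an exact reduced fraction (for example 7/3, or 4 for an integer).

Clipped polygon: [(15,9) (35/2,9) (127/7,12) (15,12)]

1. After x ≥ 15: [(15,9/5) (16,2) (19,16) (16,20) (15,155/8)]
2. After x ≤ 20: [(15,9/5) (16,2) (19,16) (16,20) (15,155/8)]
3. After y ≥ 9: [(15,9) (35/2,9) (19,16) (16,20) (15,155/8)]
4. After y ≤ 12: [(15,12) (15,9) (35/2,9) (127/7,12)]
5. Canonical ring: [(15,9) (35/2,9) (127/7,12) (15,12)]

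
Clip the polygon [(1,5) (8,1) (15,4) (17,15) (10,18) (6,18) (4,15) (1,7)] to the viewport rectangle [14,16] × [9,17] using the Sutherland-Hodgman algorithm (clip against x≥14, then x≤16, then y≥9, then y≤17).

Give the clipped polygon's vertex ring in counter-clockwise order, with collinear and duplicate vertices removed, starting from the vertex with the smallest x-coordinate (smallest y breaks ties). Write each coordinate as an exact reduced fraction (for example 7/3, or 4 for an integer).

Clipped polygon: [(14,9) (175/11,9) (16,19/2) (16,108/7) (14,114/7)]

1. After x ≥ 14: [(14,25/7) (15,4) (17,15) (14,114/7)]
2. After x ≤ 16: [(14,25/7) (15,4) (16,19/2) (16,108/7) (14,114/7)]
3. After y ≥ 9: [(14,9) (175/11,9) (16,19/2) (16,108/7) (14,114/7)]
4. After y ≤ 17: [(14,9) (175/11,9) (16,19/2) (16,108/7) (14,114/7)]
5. Canonical ring: [(14,9) (175/11,9) (16,19/2) (16,108/7) (14,114/7)]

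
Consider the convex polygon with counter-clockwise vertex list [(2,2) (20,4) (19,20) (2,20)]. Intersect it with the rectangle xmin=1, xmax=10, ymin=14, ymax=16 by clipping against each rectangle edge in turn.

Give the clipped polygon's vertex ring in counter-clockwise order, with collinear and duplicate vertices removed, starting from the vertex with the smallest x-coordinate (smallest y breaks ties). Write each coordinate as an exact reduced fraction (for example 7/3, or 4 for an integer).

1. After x ≥ 1: [(2,2) (20,4) (19,20) (2,20)]
2. After x ≤ 10: [(2,2) (10,26/9) (10,20) (2,20)]
3. After y ≥ 14: [(2,14) (10,14) (10,20) (2,20)]
4. After y ≤ 16: [(2,16) (2,14) (10,14) (10,16)]
5. Canonical ring: [(2,14) (10,14) (10,16) (2,16)]

Clipped polygon: [(2,14) (10,14) (10,16) (2,16)]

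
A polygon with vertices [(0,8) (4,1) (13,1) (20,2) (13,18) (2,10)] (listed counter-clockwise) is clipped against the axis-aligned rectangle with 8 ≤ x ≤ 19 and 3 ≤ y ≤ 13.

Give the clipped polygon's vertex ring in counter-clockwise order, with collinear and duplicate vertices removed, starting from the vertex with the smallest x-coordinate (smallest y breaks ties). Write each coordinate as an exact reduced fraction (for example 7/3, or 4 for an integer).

Clipped polygon: [(8,3) (19,3) (19,30/7) (243/16,13) (8,13)]

1. After x ≥ 8: [(8,1) (13,1) (20,2) (13,18) (8,158/11)]
2. After x ≤ 19: [(8,1) (13,1) (19,13/7) (19,30/7) (13,18) (8,158/11)]
3. After y ≥ 3: [(8,3) (19,3) (19,30/7) (13,18) (8,158/11)]
4. After y ≤ 13: [(8,13) (8,3) (19,3) (19,30/7) (243/16,13)]
5. Canonical ring: [(8,3) (19,3) (19,30/7) (243/16,13) (8,13)]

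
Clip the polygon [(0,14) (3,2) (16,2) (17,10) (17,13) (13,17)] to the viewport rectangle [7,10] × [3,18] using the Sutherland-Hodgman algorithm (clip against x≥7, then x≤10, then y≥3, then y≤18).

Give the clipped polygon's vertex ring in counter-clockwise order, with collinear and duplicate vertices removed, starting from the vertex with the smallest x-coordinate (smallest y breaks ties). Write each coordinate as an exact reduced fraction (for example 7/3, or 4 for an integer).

Clipped polygon: [(7,3) (10,3) (10,212/13) (7,203/13)]

1. After x ≥ 7: [(7,203/13) (7,2) (16,2) (17,10) (17,13) (13,17)]
2. After x ≤ 10: [(10,212/13) (7,203/13) (7,2) (10,2)]
3. After y ≥ 3: [(10,3) (10,212/13) (7,203/13) (7,3)]
4. After y ≤ 18: [(10,3) (10,212/13) (7,203/13) (7,3)]
5. Canonical ring: [(7,3) (10,3) (10,212/13) (7,203/13)]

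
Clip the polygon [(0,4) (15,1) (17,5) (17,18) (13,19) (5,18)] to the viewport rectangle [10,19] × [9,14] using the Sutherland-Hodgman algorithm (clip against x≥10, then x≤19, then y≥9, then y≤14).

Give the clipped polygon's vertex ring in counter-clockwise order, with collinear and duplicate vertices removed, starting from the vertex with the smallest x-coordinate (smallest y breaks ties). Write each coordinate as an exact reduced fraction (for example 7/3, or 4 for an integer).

1. After x ≥ 10: [(10,2) (15,1) (17,5) (17,18) (13,19) (10,149/8)]
2. After x ≤ 19: [(10,2) (15,1) (17,5) (17,18) (13,19) (10,149/8)]
3. After y ≥ 9: [(10,9) (17,9) (17,18) (13,19) (10,149/8)]
4. After y ≤ 14: [(10,14) (10,9) (17,9) (17,14)]
5. Canonical ring: [(10,9) (17,9) (17,14) (10,14)]

Clipped polygon: [(10,9) (17,9) (17,14) (10,14)]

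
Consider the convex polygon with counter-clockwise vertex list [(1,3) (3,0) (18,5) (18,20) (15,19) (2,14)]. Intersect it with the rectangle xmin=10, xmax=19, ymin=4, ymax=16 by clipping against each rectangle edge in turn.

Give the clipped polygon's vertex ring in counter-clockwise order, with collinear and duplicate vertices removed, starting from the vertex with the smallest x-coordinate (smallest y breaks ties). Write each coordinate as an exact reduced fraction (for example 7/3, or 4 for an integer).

1. After x ≥ 10: [(10,7/3) (18,5) (18,20) (15,19) (10,222/13)]
2. After x ≤ 19: [(10,7/3) (18,5) (18,20) (15,19) (10,222/13)]
3. After y ≥ 4: [(10,4) (15,4) (18,5) (18,20) (15,19) (10,222/13)]
4. After y ≤ 16: [(10,16) (10,4) (15,4) (18,5) (18,16)]
5. Canonical ring: [(10,4) (15,4) (18,5) (18,16) (10,16)]

Clipped polygon: [(10,4) (15,4) (18,5) (18,16) (10,16)]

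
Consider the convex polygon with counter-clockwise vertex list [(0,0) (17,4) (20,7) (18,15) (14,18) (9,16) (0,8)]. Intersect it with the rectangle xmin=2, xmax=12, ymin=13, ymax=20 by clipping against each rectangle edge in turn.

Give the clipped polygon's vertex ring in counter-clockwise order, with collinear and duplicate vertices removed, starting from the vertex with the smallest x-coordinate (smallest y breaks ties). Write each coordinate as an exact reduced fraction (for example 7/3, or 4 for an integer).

1. After x ≥ 2: [(2,8/17) (17,4) (20,7) (18,15) (14,18) (9,16) (2,88/9)]
2. After x ≤ 12: [(2,8/17) (12,48/17) (12,86/5) (9,16) (2,88/9)]
3. After y ≥ 13: [(12,13) (12,86/5) (9,16) (45/8,13)]
4. After y ≤ 20: [(12,13) (12,86/5) (9,16) (45/8,13)]
5. Canonical ring: [(45/8,13) (12,13) (12,86/5) (9,16)]

Clipped polygon: [(45/8,13) (12,13) (12,86/5) (9,16)]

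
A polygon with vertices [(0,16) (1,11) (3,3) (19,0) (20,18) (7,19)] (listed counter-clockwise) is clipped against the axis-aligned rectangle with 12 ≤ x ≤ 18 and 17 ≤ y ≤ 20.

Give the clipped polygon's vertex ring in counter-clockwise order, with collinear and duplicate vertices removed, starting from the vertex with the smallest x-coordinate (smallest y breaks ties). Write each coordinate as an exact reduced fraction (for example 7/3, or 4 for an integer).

1. After x ≥ 12: [(12,21/16) (19,0) (20,18) (12,242/13)]
2. After x ≤ 18: [(12,21/16) (18,3/16) (18,236/13) (12,242/13)]
3. After y ≥ 17: [(12,17) (18,17) (18,236/13) (12,242/13)]
4. After y ≤ 20: [(12,17) (18,17) (18,236/13) (12,242/13)]
5. Canonical ring: [(12,17) (18,17) (18,236/13) (12,242/13)]

Clipped polygon: [(12,17) (18,17) (18,236/13) (12,242/13)]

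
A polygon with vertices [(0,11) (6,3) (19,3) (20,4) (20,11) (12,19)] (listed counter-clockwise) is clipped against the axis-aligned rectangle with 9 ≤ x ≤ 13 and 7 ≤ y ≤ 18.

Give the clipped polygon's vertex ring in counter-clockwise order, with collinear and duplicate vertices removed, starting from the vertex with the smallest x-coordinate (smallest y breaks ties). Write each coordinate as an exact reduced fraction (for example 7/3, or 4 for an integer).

1. After x ≥ 9: [(9,17) (9,3) (19,3) (20,4) (20,11) (12,19)]
2. After x ≤ 13: [(9,17) (9,3) (13,3) (13,18) (12,19)]
3. After y ≥ 7: [(9,17) (9,7) (13,7) (13,18) (12,19)]
4. After y ≤ 18: [(21/2,18) (9,17) (9,7) (13,7) (13,18) (13,18)]
5. Canonical ring: [(9,7) (13,7) (13,18) (21/2,18) (9,17)]

Clipped polygon: [(9,7) (13,7) (13,18) (21/2,18) (9,17)]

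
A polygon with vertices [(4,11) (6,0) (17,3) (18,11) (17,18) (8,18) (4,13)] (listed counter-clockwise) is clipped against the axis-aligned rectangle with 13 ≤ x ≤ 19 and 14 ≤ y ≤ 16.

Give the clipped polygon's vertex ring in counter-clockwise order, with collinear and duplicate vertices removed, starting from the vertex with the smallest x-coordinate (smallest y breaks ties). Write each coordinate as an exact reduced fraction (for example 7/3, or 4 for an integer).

1. After x ≥ 13: [(13,21/11) (17,3) (18,11) (17,18) (13,18)]
2. After x ≤ 19: [(13,21/11) (17,3) (18,11) (17,18) (13,18)]
3. After y ≥ 14: [(13,14) (123/7,14) (17,18) (13,18)]
4. After y ≤ 16: [(13,16) (13,14) (123/7,14) (121/7,16)]
5. Canonical ring: [(13,14) (123/7,14) (121/7,16) (13,16)]

Clipped polygon: [(13,14) (123/7,14) (121/7,16) (13,16)]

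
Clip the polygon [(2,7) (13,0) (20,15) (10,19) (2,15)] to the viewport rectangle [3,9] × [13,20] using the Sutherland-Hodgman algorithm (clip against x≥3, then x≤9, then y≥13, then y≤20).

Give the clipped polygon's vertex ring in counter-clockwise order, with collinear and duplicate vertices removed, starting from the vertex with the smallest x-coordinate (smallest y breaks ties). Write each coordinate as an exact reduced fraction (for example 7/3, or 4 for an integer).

1. After x ≥ 3: [(3,70/11) (13,0) (20,15) (10,19) (3,31/2)]
2. After x ≤ 9: [(3,70/11) (9,28/11) (9,37/2) (3,31/2)]
3. After y ≥ 13: [(3,13) (9,13) (9,37/2) (3,31/2)]
4. After y ≤ 20: [(3,13) (9,13) (9,37/2) (3,31/2)]
5. Canonical ring: [(3,13) (9,13) (9,37/2) (3,31/2)]

Clipped polygon: [(3,13) (9,13) (9,37/2) (3,31/2)]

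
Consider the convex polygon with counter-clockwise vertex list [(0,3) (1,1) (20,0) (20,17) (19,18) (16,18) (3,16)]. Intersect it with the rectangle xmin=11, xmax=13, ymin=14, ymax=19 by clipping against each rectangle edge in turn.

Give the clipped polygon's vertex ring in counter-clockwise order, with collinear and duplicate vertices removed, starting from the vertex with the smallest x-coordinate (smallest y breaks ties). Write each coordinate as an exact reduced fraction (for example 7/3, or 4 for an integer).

Clipped polygon: [(11,14) (13,14) (13,228/13) (11,224/13)]

1. After x ≥ 11: [(11,9/19) (20,0) (20,17) (19,18) (16,18) (11,224/13)]
2. After x ≤ 13: [(11,9/19) (13,7/19) (13,228/13) (11,224/13)]
3. After y ≥ 14: [(11,14) (13,14) (13,228/13) (11,224/13)]
4. After y ≤ 19: [(11,14) (13,14) (13,228/13) (11,224/13)]
5. Canonical ring: [(11,14) (13,14) (13,228/13) (11,224/13)]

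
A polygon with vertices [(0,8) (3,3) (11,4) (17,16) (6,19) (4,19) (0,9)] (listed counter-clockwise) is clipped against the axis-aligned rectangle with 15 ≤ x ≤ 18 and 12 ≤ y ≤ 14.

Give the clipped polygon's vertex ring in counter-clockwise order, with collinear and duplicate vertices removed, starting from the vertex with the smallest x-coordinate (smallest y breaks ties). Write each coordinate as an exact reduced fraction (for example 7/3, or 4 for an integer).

1. After x ≥ 15: [(15,12) (17,16) (15,182/11)]
2. After x ≤ 18: [(15,12) (17,16) (15,182/11)]
3. After y ≥ 12: [(15,12) (17,16) (15,182/11)]
4. After y ≤ 14: [(15,14) (15,12) (16,14)]
5. Canonical ring: [(15,12) (16,14) (15,14)]

Clipped polygon: [(15,12) (16,14) (15,14)]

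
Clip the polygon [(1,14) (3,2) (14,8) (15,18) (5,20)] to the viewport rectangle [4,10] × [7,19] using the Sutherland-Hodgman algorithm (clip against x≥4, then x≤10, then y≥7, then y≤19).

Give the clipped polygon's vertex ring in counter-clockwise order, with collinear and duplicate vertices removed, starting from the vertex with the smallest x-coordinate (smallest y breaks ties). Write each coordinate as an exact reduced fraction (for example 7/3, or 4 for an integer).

1. After x ≥ 4: [(4,37/2) (4,28/11) (14,8) (15,18) (5,20)]
2. After x ≤ 10: [(4,37/2) (4,28/11) (10,64/11) (10,19) (5,20)]
3. After y ≥ 7: [(4,37/2) (4,7) (10,7) (10,19) (5,20)]
4. After y ≤ 19: [(13/3,19) (4,37/2) (4,7) (10,7) (10,19) (10,19)]
5. Canonical ring: [(4,7) (10,7) (10,19) (13/3,19) (4,37/2)]

Clipped polygon: [(4,7) (10,7) (10,19) (13/3,19) (4,37/2)]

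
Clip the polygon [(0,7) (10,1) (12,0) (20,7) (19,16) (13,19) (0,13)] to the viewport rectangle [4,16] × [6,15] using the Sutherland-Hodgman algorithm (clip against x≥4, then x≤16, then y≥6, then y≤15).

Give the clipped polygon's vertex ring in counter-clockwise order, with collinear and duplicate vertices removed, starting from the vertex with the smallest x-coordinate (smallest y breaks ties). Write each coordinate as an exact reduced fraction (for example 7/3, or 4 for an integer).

Clipped polygon: [(4,6) (16,6) (16,15) (13/3,15) (4,193/13)]

1. After x ≥ 4: [(4,23/5) (10,1) (12,0) (20,7) (19,16) (13,19) (4,193/13)]
2. After x ≤ 16: [(4,23/5) (10,1) (12,0) (16,7/2) (16,35/2) (13,19) (4,193/13)]
3. After y ≥ 6: [(4,6) (16,6) (16,35/2) (13,19) (4,193/13)]
4. After y ≤ 15: [(4,6) (16,6) (16,15) (13/3,15) (4,193/13)]
5. Canonical ring: [(4,6) (16,6) (16,15) (13/3,15) (4,193/13)]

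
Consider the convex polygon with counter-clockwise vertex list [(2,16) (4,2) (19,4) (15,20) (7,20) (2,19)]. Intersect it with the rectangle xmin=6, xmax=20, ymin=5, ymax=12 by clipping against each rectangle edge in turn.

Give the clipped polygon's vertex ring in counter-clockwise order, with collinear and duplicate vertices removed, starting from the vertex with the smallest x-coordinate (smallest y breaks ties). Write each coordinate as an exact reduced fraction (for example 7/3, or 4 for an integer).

Clipped polygon: [(6,5) (75/4,5) (17,12) (6,12)]

1. After x ≥ 6: [(6,34/15) (19,4) (15,20) (7,20) (6,99/5)]
2. After x ≤ 20: [(6,34/15) (19,4) (15,20) (7,20) (6,99/5)]
3. After y ≥ 5: [(6,5) (75/4,5) (15,20) (7,20) (6,99/5)]
4. After y ≤ 12: [(6,12) (6,5) (75/4,5) (17,12)]
5. Canonical ring: [(6,5) (75/4,5) (17,12) (6,12)]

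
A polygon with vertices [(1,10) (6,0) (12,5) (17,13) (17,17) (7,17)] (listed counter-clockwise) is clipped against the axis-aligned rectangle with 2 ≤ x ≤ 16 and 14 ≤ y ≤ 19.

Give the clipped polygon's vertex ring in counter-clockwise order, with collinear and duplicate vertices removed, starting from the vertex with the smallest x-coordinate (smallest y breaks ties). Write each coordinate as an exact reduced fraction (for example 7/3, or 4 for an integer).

1. After x ≥ 2: [(2,67/6) (2,8) (6,0) (12,5) (17,13) (17,17) (7,17)]
2. After x ≤ 16: [(2,67/6) (2,8) (6,0) (12,5) (16,57/5) (16,17) (7,17)]
3. After y ≥ 14: [(31/7,14) (16,14) (16,17) (7,17)]
4. After y ≤ 19: [(31/7,14) (16,14) (16,17) (7,17)]
5. Canonical ring: [(31/7,14) (16,14) (16,17) (7,17)]

Clipped polygon: [(31/7,14) (16,14) (16,17) (7,17)]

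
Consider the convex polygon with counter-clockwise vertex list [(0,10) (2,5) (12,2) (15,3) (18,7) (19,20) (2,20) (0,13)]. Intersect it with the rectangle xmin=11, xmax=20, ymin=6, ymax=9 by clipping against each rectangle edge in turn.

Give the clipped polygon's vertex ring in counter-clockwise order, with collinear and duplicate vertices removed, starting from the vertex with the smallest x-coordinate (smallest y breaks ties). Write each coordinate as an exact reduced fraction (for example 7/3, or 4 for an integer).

Clipped polygon: [(11,6) (69/4,6) (18,7) (236/13,9) (11,9)]

1. After x ≥ 11: [(11,23/10) (12,2) (15,3) (18,7) (19,20) (11,20)]
2. After x ≤ 20: [(11,23/10) (12,2) (15,3) (18,7) (19,20) (11,20)]
3. After y ≥ 6: [(11,6) (69/4,6) (18,7) (19,20) (11,20)]
4. After y ≤ 9: [(11,9) (11,6) (69/4,6) (18,7) (236/13,9)]
5. Canonical ring: [(11,6) (69/4,6) (18,7) (236/13,9) (11,9)]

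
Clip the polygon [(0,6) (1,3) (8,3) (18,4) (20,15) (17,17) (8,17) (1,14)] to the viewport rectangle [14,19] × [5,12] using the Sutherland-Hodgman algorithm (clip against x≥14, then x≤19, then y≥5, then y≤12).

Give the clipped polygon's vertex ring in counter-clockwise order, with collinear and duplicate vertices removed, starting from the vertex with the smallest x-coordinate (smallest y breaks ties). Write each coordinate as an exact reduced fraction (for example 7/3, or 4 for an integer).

Clipped polygon: [(14,5) (200/11,5) (19,19/2) (19,12) (14,12)]

1. After x ≥ 14: [(14,18/5) (18,4) (20,15) (17,17) (14,17)]
2. After x ≤ 19: [(14,18/5) (18,4) (19,19/2) (19,47/3) (17,17) (14,17)]
3. After y ≥ 5: [(14,5) (200/11,5) (19,19/2) (19,47/3) (17,17) (14,17)]
4. After y ≤ 12: [(14,12) (14,5) (200/11,5) (19,19/2) (19,12)]
5. Canonical ring: [(14,5) (200/11,5) (19,19/2) (19,12) (14,12)]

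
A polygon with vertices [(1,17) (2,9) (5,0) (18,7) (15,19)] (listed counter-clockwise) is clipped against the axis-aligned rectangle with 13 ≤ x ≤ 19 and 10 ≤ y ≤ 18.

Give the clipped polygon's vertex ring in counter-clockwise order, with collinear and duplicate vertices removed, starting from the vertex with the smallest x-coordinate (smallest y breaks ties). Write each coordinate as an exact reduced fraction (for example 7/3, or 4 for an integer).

1. After x ≥ 13: [(13,131/7) (13,56/13) (18,7) (15,19)]
2. After x ≤ 19: [(13,131/7) (13,56/13) (18,7) (15,19)]
3. After y ≥ 10: [(13,131/7) (13,10) (69/4,10) (15,19)]
4. After y ≤ 18: [(13,18) (13,10) (69/4,10) (61/4,18)]
5. Canonical ring: [(13,10) (69/4,10) (61/4,18) (13,18)]

Clipped polygon: [(13,10) (69/4,10) (61/4,18) (13,18)]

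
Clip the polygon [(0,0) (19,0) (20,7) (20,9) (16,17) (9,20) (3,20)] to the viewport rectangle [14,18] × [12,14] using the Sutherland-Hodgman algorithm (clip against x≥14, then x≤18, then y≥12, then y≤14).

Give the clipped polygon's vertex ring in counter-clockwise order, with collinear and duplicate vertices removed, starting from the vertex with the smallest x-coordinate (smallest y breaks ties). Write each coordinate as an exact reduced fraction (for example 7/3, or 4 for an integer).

Clipped polygon: [(14,12) (18,12) (18,13) (35/2,14) (14,14)]

1. After x ≥ 14: [(14,0) (19,0) (20,7) (20,9) (16,17) (14,125/7)]
2. After x ≤ 18: [(14,0) (18,0) (18,13) (16,17) (14,125/7)]
3. After y ≥ 12: [(14,12) (18,12) (18,13) (16,17) (14,125/7)]
4. After y ≤ 14: [(14,14) (14,12) (18,12) (18,13) (35/2,14)]
5. Canonical ring: [(14,12) (18,12) (18,13) (35/2,14) (14,14)]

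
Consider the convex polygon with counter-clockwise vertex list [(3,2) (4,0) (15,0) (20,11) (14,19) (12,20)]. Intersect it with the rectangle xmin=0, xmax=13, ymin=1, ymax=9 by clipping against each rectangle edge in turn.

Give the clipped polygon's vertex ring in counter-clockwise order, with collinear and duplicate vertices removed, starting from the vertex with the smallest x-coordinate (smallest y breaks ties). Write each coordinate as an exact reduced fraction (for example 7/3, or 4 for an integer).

1. After x ≥ 0: [(3,2) (4,0) (15,0) (20,11) (14,19) (12,20)]
2. After x ≤ 13: [(3,2) (4,0) (13,0) (13,39/2) (12,20)]
3. After y ≥ 1: [(3,2) (7/2,1) (13,1) (13,39/2) (12,20)]
4. After y ≤ 9: [(13/2,9) (3,2) (7/2,1) (13,1) (13,9)]
5. Canonical ring: [(3,2) (7/2,1) (13,1) (13,9) (13/2,9)]

Clipped polygon: [(3,2) (7/2,1) (13,1) (13,9) (13/2,9)]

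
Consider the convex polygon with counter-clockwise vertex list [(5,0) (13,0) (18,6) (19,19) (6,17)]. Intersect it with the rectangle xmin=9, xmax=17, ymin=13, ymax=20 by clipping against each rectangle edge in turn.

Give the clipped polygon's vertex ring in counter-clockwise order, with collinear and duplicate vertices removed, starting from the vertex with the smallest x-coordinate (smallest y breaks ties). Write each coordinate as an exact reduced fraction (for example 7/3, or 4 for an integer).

1. After x ≥ 9: [(9,0) (13,0) (18,6) (19,19) (9,227/13)]
2. After x ≤ 17: [(9,0) (13,0) (17,24/5) (17,243/13) (9,227/13)]
3. After y ≥ 13: [(9,13) (17,13) (17,243/13) (9,227/13)]
4. After y ≤ 20: [(9,13) (17,13) (17,243/13) (9,227/13)]
5. Canonical ring: [(9,13) (17,13) (17,243/13) (9,227/13)]

Clipped polygon: [(9,13) (17,13) (17,243/13) (9,227/13)]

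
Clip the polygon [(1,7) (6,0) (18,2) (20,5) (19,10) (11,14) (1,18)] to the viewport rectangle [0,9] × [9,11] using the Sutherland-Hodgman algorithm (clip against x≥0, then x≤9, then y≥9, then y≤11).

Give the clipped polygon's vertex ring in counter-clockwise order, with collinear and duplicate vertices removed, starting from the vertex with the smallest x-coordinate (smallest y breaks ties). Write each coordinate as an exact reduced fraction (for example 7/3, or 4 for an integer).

Clipped polygon: [(1,9) (9,9) (9,11) (1,11)]

1. After x ≥ 0: [(1,7) (6,0) (18,2) (20,5) (19,10) (11,14) (1,18)]
2. After x ≤ 9: [(1,7) (6,0) (9,1/2) (9,74/5) (1,18)]
3. After y ≥ 9: [(1,9) (9,9) (9,74/5) (1,18)]
4. After y ≤ 11: [(1,11) (1,9) (9,9) (9,11)]
5. Canonical ring: [(1,9) (9,9) (9,11) (1,11)]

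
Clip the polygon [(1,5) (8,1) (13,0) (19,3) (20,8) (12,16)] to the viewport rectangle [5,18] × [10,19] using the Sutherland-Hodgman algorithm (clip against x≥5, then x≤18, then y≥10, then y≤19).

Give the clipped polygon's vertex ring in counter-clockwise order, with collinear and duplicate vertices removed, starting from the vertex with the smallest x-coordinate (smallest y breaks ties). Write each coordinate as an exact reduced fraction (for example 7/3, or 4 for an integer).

Clipped polygon: [(6,10) (18,10) (12,16)]

1. After x ≥ 5: [(5,9) (5,19/7) (8,1) (13,0) (19,3) (20,8) (12,16)]
2. After x ≤ 18: [(5,9) (5,19/7) (8,1) (13,0) (18,5/2) (18,10) (12,16)]
3. After y ≥ 10: [(6,10) (18,10) (18,10) (12,16)]
4. After y ≤ 19: [(6,10) (18,10) (18,10) (12,16)]
5. Canonical ring: [(6,10) (18,10) (12,16)]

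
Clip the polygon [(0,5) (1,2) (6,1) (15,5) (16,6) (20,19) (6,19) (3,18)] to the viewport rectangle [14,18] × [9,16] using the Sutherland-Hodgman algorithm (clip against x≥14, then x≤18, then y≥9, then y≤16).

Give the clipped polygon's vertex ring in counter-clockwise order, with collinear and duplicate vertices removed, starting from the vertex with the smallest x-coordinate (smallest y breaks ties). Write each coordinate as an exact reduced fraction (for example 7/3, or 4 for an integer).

1. After x ≥ 14: [(14,41/9) (15,5) (16,6) (20,19) (14,19)]
2. After x ≤ 18: [(14,41/9) (15,5) (16,6) (18,25/2) (18,19) (14,19)]
3. After y ≥ 9: [(14,9) (220/13,9) (18,25/2) (18,19) (14,19)]
4. After y ≤ 16: [(14,16) (14,9) (220/13,9) (18,25/2) (18,16)]
5. Canonical ring: [(14,9) (220/13,9) (18,25/2) (18,16) (14,16)]

Clipped polygon: [(14,9) (220/13,9) (18,25/2) (18,16) (14,16)]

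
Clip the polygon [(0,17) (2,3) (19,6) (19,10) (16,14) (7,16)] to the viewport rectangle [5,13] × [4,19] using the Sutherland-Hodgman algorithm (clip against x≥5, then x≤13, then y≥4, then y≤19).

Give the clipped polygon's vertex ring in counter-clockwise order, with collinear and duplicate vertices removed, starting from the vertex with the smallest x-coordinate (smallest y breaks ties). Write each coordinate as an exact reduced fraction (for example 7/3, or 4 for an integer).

Clipped polygon: [(5,4) (23/3,4) (13,84/17) (13,44/3) (7,16) (5,114/7)]

1. After x ≥ 5: [(5,114/7) (5,60/17) (19,6) (19,10) (16,14) (7,16)]
2. After x ≤ 13: [(5,114/7) (5,60/17) (13,84/17) (13,44/3) (7,16)]
3. After y ≥ 4: [(5,114/7) (5,4) (23/3,4) (13,84/17) (13,44/3) (7,16)]
4. After y ≤ 19: [(5,114/7) (5,4) (23/3,4) (13,84/17) (13,44/3) (7,16)]
5. Canonical ring: [(5,4) (23/3,4) (13,84/17) (13,44/3) (7,16) (5,114/7)]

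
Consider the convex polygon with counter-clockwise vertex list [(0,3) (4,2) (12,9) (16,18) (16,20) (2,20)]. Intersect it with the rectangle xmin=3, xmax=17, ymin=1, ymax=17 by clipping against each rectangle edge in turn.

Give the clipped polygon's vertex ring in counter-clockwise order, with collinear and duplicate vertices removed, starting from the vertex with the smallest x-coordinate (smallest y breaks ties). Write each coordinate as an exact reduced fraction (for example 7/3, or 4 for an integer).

Clipped polygon: [(3,9/4) (4,2) (12,9) (140/9,17) (3,17)]

1. After x ≥ 3: [(3,9/4) (4,2) (12,9) (16,18) (16,20) (3,20)]
2. After x ≤ 17: [(3,9/4) (4,2) (12,9) (16,18) (16,20) (3,20)]
3. After y ≥ 1: [(3,9/4) (4,2) (12,9) (16,18) (16,20) (3,20)]
4. After y ≤ 17: [(3,17) (3,9/4) (4,2) (12,9) (140/9,17)]
5. Canonical ring: [(3,9/4) (4,2) (12,9) (140/9,17) (3,17)]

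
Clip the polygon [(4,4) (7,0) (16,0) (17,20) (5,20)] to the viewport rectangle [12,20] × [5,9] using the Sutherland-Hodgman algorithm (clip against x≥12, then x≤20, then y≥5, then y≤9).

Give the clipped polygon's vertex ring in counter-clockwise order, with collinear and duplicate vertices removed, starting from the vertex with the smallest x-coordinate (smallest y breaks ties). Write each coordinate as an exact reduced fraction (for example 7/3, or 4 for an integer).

Clipped polygon: [(12,5) (65/4,5) (329/20,9) (12,9)]

1. After x ≥ 12: [(12,0) (16,0) (17,20) (12,20)]
2. After x ≤ 20: [(12,0) (16,0) (17,20) (12,20)]
3. After y ≥ 5: [(12,5) (65/4,5) (17,20) (12,20)]
4. After y ≤ 9: [(12,9) (12,5) (65/4,5) (329/20,9)]
5. Canonical ring: [(12,5) (65/4,5) (329/20,9) (12,9)]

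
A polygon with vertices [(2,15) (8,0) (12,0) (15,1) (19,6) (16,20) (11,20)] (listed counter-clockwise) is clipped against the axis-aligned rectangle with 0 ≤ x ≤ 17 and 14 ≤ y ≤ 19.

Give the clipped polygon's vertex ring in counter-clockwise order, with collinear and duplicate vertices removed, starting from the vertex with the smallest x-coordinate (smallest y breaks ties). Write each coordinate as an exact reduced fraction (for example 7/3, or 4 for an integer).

Clipped polygon: [(2,15) (12/5,14) (17,14) (17,46/3) (227/14,19) (46/5,19)]

1. After x ≥ 0: [(2,15) (8,0) (12,0) (15,1) (19,6) (16,20) (11,20)]
2. After x ≤ 17: [(2,15) (8,0) (12,0) (15,1) (17,7/2) (17,46/3) (16,20) (11,20)]
3. After y ≥ 14: [(2,15) (12/5,14) (17,14) (17,46/3) (16,20) (11,20)]
4. After y ≤ 19: [(46/5,19) (2,15) (12/5,14) (17,14) (17,46/3) (227/14,19)]
5. Canonical ring: [(2,15) (12/5,14) (17,14) (17,46/3) (227/14,19) (46/5,19)]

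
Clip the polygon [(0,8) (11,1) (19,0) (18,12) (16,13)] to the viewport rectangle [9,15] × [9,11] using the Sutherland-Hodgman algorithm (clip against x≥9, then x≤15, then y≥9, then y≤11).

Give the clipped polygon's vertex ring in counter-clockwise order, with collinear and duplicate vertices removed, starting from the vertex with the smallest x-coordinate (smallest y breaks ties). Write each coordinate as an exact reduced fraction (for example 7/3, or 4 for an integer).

1. After x ≥ 9: [(9,173/16) (9,25/11) (11,1) (19,0) (18,12) (16,13)]
2. After x ≤ 15: [(15,203/16) (9,173/16) (9,25/11) (11,1) (15,1/2)]
3. After y ≥ 9: [(15,9) (15,203/16) (9,173/16) (9,9)]
4. After y ≤ 11: [(15,9) (15,11) (48/5,11) (9,173/16) (9,9)]
5. Canonical ring: [(9,9) (15,9) (15,11) (48/5,11) (9,173/16)]

Clipped polygon: [(9,9) (15,9) (15,11) (48/5,11) (9,173/16)]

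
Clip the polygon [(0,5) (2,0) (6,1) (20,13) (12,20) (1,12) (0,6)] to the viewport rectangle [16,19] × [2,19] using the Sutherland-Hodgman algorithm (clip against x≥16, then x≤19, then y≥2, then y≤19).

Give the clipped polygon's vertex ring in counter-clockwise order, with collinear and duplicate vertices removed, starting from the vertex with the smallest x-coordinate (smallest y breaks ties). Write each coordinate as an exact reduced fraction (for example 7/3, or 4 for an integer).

Clipped polygon: [(16,67/7) (19,85/7) (19,111/8) (16,33/2)]

1. After x ≥ 16: [(16,67/7) (20,13) (16,33/2)]
2. After x ≤ 19: [(16,67/7) (19,85/7) (19,111/8) (16,33/2)]
3. After y ≥ 2: [(16,67/7) (19,85/7) (19,111/8) (16,33/2)]
4. After y ≤ 19: [(16,67/7) (19,85/7) (19,111/8) (16,33/2)]
5. Canonical ring: [(16,67/7) (19,85/7) (19,111/8) (16,33/2)]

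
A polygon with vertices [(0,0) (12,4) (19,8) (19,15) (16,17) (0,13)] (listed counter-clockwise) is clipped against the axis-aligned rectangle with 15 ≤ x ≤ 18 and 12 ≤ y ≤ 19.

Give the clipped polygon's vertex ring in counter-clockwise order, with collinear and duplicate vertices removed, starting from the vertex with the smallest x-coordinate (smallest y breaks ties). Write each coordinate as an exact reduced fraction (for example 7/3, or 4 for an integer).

Clipped polygon: [(15,12) (18,12) (18,47/3) (16,17) (15,67/4)]

1. After x ≥ 15: [(15,40/7) (19,8) (19,15) (16,17) (15,67/4)]
2. After x ≤ 18: [(15,40/7) (18,52/7) (18,47/3) (16,17) (15,67/4)]
3. After y ≥ 12: [(15,12) (18,12) (18,47/3) (16,17) (15,67/4)]
4. After y ≤ 19: [(15,12) (18,12) (18,47/3) (16,17) (15,67/4)]
5. Canonical ring: [(15,12) (18,12) (18,47/3) (16,17) (15,67/4)]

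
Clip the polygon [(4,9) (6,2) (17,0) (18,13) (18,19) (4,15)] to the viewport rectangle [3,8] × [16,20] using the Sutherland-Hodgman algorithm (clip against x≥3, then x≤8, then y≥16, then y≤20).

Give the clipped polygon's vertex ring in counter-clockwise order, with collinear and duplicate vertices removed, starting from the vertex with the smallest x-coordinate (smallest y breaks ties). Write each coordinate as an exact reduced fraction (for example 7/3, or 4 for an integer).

1. After x ≥ 3: [(4,9) (6,2) (17,0) (18,13) (18,19) (4,15)]
2. After x ≤ 8: [(4,9) (6,2) (8,18/11) (8,113/7) (4,15)]
3. After y ≥ 16: [(8,16) (8,113/7) (15/2,16)]
4. After y ≤ 20: [(8,16) (8,113/7) (15/2,16)]
5. Canonical ring: [(15/2,16) (8,16) (8,113/7)]

Clipped polygon: [(15/2,16) (8,16) (8,113/7)]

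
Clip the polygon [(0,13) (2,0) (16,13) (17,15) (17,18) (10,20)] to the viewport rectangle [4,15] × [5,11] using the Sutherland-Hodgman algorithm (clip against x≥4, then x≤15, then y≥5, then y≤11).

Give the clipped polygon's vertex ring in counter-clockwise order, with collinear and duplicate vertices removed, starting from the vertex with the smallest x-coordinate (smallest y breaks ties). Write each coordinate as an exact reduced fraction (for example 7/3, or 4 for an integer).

Clipped polygon: [(4,5) (96/13,5) (180/13,11) (4,11)]

1. After x ≥ 4: [(4,79/5) (4,13/7) (16,13) (17,15) (17,18) (10,20)]
2. After x ≤ 15: [(4,79/5) (4,13/7) (15,169/14) (15,130/7) (10,20)]
3. After y ≥ 5: [(4,79/5) (4,5) (96/13,5) (15,169/14) (15,130/7) (10,20)]
4. After y ≤ 11: [(4,11) (4,5) (96/13,5) (180/13,11)]
5. Canonical ring: [(4,5) (96/13,5) (180/13,11) (4,11)]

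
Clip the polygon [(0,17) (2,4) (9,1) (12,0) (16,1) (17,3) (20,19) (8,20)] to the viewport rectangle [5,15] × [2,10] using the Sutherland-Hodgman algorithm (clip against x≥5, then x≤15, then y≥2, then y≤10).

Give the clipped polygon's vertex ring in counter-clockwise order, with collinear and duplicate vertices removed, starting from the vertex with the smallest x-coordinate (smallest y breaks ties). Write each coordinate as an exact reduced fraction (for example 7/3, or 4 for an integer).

Clipped polygon: [(5,19/7) (20/3,2) (15,2) (15,10) (5,10)]

1. After x ≥ 5: [(5,151/8) (5,19/7) (9,1) (12,0) (16,1) (17,3) (20,19) (8,20)]
2. After x ≤ 15: [(5,151/8) (5,19/7) (9,1) (12,0) (15,3/4) (15,233/12) (8,20)]
3. After y ≥ 2: [(5,151/8) (5,19/7) (20/3,2) (15,2) (15,233/12) (8,20)]
4. After y ≤ 10: [(5,10) (5,19/7) (20/3,2) (15,2) (15,10)]
5. Canonical ring: [(5,19/7) (20/3,2) (15,2) (15,10) (5,10)]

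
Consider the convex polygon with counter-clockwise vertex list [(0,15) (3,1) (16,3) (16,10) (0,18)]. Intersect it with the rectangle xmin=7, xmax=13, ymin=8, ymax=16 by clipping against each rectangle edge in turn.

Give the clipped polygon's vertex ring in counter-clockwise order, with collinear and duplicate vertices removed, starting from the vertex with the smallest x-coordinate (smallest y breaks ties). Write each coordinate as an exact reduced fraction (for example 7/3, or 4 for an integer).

1. After x ≥ 7: [(7,21/13) (16,3) (16,10) (7,29/2)]
2. After x ≤ 13: [(7,21/13) (13,33/13) (13,23/2) (7,29/2)]
3. After y ≥ 8: [(7,8) (13,8) (13,23/2) (7,29/2)]
4. After y ≤ 16: [(7,8) (13,8) (13,23/2) (7,29/2)]
5. Canonical ring: [(7,8) (13,8) (13,23/2) (7,29/2)]

Clipped polygon: [(7,8) (13,8) (13,23/2) (7,29/2)]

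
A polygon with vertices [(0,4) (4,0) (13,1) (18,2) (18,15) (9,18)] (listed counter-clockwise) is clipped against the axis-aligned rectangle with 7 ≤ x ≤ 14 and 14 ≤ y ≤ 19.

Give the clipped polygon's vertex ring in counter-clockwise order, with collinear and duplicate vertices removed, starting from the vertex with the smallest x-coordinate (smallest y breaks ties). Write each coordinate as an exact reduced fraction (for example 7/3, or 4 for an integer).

1. After x ≥ 7: [(7,134/9) (7,1/3) (13,1) (18,2) (18,15) (9,18)]
2. After x ≤ 14: [(7,134/9) (7,1/3) (13,1) (14,6/5) (14,49/3) (9,18)]
3. After y ≥ 14: [(7,134/9) (7,14) (14,14) (14,49/3) (9,18)]
4. After y ≤ 19: [(7,134/9) (7,14) (14,14) (14,49/3) (9,18)]
5. Canonical ring: [(7,14) (14,14) (14,49/3) (9,18) (7,134/9)]

Clipped polygon: [(7,14) (14,14) (14,49/3) (9,18) (7,134/9)]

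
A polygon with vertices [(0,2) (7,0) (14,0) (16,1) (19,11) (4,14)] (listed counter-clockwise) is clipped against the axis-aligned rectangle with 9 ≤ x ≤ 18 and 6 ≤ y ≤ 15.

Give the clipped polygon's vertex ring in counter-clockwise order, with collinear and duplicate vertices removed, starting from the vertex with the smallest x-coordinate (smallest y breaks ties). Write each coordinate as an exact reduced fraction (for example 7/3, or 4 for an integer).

Clipped polygon: [(9,6) (35/2,6) (18,23/3) (18,56/5) (9,13)]

1. After x ≥ 9: [(9,0) (14,0) (16,1) (19,11) (9,13)]
2. After x ≤ 18: [(9,0) (14,0) (16,1) (18,23/3) (18,56/5) (9,13)]
3. After y ≥ 6: [(9,6) (35/2,6) (18,23/3) (18,56/5) (9,13)]
4. After y ≤ 15: [(9,6) (35/2,6) (18,23/3) (18,56/5) (9,13)]
5. Canonical ring: [(9,6) (35/2,6) (18,23/3) (18,56/5) (9,13)]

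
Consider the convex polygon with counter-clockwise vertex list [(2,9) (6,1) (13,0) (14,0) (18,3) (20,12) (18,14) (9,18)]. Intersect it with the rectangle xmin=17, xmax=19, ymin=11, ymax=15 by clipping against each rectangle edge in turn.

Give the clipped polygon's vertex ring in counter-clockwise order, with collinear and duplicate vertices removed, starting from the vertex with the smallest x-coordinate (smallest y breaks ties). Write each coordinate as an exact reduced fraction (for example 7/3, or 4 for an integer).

1. After x ≥ 17: [(17,9/4) (18,3) (20,12) (18,14) (17,130/9)]
2. After x ≤ 19: [(17,9/4) (18,3) (19,15/2) (19,13) (18,14) (17,130/9)]
3. After y ≥ 11: [(17,11) (19,11) (19,13) (18,14) (17,130/9)]
4. After y ≤ 15: [(17,11) (19,11) (19,13) (18,14) (17,130/9)]
5. Canonical ring: [(17,11) (19,11) (19,13) (18,14) (17,130/9)]

Clipped polygon: [(17,11) (19,11) (19,13) (18,14) (17,130/9)]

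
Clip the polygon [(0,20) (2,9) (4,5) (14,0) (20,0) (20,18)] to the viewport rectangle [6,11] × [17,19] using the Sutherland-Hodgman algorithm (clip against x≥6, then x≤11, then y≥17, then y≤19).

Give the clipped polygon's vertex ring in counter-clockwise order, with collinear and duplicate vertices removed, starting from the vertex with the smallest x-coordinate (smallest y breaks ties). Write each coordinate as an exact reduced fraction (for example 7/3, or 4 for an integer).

1. After x ≥ 6: [(6,97/5) (6,4) (14,0) (20,0) (20,18)]
2. After x ≤ 11: [(11,189/10) (6,97/5) (6,4) (11,3/2)]
3. After y ≥ 17: [(11,17) (11,189/10) (6,97/5) (6,17)]
4. After y ≤ 19: [(11,17) (11,189/10) (10,19) (6,19) (6,17)]
5. Canonical ring: [(6,17) (11,17) (11,189/10) (10,19) (6,19)]

Clipped polygon: [(6,17) (11,17) (11,189/10) (10,19) (6,19)]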